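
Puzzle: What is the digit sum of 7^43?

169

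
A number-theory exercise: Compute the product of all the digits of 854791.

10080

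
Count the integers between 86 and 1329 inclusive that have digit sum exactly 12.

97

The integers in [86, 1329] that have digit sum exactly 12: 93, 129, 138, 147, 156, 165, …, 1317, 1326.
97 qualify.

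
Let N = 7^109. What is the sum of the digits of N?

7^109 = 130522793920129201452831317627696892800124911007740083911503845182115080227444957620552773607
Sum of its 93 digits: 358.

358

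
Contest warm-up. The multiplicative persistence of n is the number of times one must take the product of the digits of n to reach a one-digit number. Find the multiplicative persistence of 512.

2

512 → 10 → 0 (2 steps)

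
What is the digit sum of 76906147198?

58

7+6+9+0+6+1+4+7+1+9+8 = 58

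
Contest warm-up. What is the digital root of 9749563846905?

9+7+4+9+5+6+3+8+4+6+9+0+5 = 75
7+5 = 12
1+2 = 3

3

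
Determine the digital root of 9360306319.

9+3+6+0+3+0+6+3+1+9 = 40
4+0 = 4

4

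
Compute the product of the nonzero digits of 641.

24

6×4×1 = 24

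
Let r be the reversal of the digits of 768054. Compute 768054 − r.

Reverse of 768054 is 450867.
768054 − 450867 = 317187

317187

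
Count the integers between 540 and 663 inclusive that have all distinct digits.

88

The integers in [540, 663] that have all distinct digits: 540, 541, 542, 543, 546, 547, …, 658, 659.
88 qualify.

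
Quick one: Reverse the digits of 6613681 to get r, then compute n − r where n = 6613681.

4750515

Reverse of 6613681 is 1863166.
6613681 − 1863166 = 4750515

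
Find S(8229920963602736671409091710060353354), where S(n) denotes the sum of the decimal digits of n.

148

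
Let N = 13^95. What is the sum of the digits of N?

493

13^95 = 6677570304223275239530701857387198617368963238937823093384979246595434602424434503635365231609489487257157
Sum of its 106 digits: 493.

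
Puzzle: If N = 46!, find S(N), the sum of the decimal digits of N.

216

46! = 5502622159812088949850305428800254892961651752960000000000
Sum of its 58 digits: 216.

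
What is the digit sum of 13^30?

163

13^30 = 2619995643649944960380551432833049
Sum of its 34 digits: 163.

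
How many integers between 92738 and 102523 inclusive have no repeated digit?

The integers in [92738, 102523] that have no repeated digit: 92738, 92740, 92741, 92743, 92745, 92746, …, 102497, 102498.
2143 qualify.

2143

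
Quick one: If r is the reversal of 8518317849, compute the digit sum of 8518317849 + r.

36

Reversal of 8518317849 is 9487138158; 8518317849 + 9487138158 = 18005456007.
Digit sum of 18005456007: 1+8+0+0+5+4+5+6+0+0+7 = 36.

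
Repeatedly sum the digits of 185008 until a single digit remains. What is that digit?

1+8+5+0+0+8 = 22
2+2 = 4

4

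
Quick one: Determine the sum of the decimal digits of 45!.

45! = 119622220865480194561963161495657715064383733760000000000
Sum of its 57 digits: 207.

207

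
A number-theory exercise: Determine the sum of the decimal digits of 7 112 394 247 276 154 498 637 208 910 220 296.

143

7+1+1+2+3+9+4+2+4+7+2+7+6+1+5+4+4+9+8+6+3+7+2+0+8+9+1+0+2+2+0+2+9+6 = 143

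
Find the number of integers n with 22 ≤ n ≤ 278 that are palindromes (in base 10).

The integers in [22, 278] that are palindromes (in base 10): 22, 33, 44, 55, 66, 77, …, 262, 272.
26 qualify.

26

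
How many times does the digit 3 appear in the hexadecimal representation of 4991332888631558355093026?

4991332888631558355093026 in base 16 is 420F4B2B4E35E1B050622.
The digit 3 appears 1 time.

1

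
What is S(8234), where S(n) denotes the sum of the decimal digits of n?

8+2+3+4 = 17

17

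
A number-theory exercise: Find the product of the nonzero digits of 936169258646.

100776960

9×3×6×1×6×9×2×5×8×6×4×6 = 100776960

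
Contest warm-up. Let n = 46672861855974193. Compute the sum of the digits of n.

4+6+6+7+2+8+6+1+8+5+5+9+7+4+1+9+3 = 91

91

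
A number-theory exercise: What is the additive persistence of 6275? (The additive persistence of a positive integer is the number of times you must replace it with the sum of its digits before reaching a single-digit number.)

6275 → 20 → 2 (2 steps)

2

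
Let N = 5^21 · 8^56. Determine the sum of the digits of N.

215

5^21 · 8^56 = 178405961588244985132285746181186892047843328000000000000000000000
Sum of its 66 digits: 215.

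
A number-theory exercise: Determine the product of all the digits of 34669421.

31104

3×4×6×6×9×4×2×1 = 31104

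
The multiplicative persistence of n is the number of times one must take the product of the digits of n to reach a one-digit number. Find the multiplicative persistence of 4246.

3

4246 → 192 → 18 → 8 (3 steps)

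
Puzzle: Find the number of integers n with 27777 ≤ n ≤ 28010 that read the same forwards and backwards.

The integers in [27777, 28010] that read the same forwards and backwards: 27872, 27972.
2 qualify.

2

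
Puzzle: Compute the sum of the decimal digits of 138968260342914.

66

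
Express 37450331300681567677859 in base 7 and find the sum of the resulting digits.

37450331300681567677859 in base 7 is 366323461200524512346435252.
Digit sum: 3+6+6+3+2+3+4+6+1+2+0+0+5+2+4+5+1+2+3+4+6+4+3+5+2+5+2 = 89.

89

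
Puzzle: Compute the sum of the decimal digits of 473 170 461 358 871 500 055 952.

4+7+3+1+7+0+4+6+1+3+5+8+8+7+1+5+0+0+0+5+5+9+5+2 = 96

96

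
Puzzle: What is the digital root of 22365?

2+2+3+6+5 = 18
1+8 = 9

9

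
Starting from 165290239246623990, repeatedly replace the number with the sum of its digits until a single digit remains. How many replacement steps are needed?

3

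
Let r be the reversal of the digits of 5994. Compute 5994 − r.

999

Reverse of 5994 is 4995.
5994 − 4995 = 999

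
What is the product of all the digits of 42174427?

4×2×1×7×4×4×2×7 = 12544

12544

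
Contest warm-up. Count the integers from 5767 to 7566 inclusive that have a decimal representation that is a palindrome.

19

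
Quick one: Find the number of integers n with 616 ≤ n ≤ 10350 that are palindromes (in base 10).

133

The integers in [616, 10350] that are palindromes (in base 10): 616, 626, 636, 646, 656, 666, …, 10201, 10301.
133 qualify.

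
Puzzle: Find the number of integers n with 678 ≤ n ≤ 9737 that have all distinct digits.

The integers in [678, 9737] that have all distinct digits: 678, 679, 680, 681, 682, 683, …, 9735, 9736.
4685 qualify.

4685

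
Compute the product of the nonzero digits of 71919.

567

7×1×9×1×9 = 567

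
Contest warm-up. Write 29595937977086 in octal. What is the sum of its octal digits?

68

29595937977086 in base 8 is 656532727531376.
Digit sum: 6+5+6+5+3+2+7+2+7+5+3+1+3+7+6 = 68.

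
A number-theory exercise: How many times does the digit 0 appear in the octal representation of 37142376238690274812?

37142376238690274812 in base 8 is 4015641646317502606774.
The digit 0 appears 3 times.

3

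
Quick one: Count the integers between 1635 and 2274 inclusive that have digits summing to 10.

The integers in [1635, 2274] that have digits summing to 10: 1702, 1711, 1720, 1801, 1810, 1900, …, 2251, 2260.
30 qualify.

30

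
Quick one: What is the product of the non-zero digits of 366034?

1296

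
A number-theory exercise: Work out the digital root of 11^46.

The digital root of n equals n mod 9 (or 9 when 9 | n), so we need 11^46 mod 9.
11^46 ≡ 7 (mod 9), so the digital root is 7.

7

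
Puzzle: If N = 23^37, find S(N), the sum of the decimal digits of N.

23^37 = 242063847902005849254176436075394136454464685331703
Sum of its 51 digits: 212.

212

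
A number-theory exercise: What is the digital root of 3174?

3+1+7+4 = 15
1+5 = 6

6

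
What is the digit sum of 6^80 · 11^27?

6^80 · 11^27 = 2342623685404927478213480718711103921279513450846540264007941436466807215494298922066640896
Sum of its 91 digits: 387.

387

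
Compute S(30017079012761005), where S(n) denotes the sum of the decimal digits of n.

49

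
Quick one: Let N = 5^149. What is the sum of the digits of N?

5^149 = 140129846432481707092372958328991613128026194187651577175706828388979108268586060148663818836212158203125
Sum of its 105 digits: 470.

470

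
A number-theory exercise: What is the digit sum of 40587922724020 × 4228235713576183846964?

152

40587922724020 × 4228235713576183846964 = 171615304401571712381663397686875280
Sum of its 36 digits: 152.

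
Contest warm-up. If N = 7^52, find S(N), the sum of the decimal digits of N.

196

7^52 = 88124787089723195184393736687912818113311201
Sum of its 44 digits: 196.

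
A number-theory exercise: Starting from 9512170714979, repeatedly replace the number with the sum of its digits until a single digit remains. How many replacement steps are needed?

2

9512170714979 → 62 → 8 (2 steps)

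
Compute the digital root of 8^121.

8

The digital root of n equals n mod 9 (or 9 when 9 | n), so we need 8^121 mod 9.
8^121 ≡ 8 (mod 9), so the digital root is 8.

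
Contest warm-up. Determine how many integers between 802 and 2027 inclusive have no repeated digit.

The integers in [802, 2027] that have no repeated digit: 802, 803, 804, 805, 806, 807, …, 2018, 2019.
654 qualify.

654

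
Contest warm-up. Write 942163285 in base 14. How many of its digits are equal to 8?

1

942163285 in base 14 is 8D1B3D77.
The digit 8 appears 1 time.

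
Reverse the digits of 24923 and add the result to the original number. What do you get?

57865

Reverse of 24923 is 32942.
24923 + 32942 = 57865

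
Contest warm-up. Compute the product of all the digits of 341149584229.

3×4×1×1×4×9×5×8×4×2×2×9 = 2488320

2488320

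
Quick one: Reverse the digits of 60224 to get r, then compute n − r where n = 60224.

Reverse of 60224 is 42206.
60224 − 42206 = 18018

18018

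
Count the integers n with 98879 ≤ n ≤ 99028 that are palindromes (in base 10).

2

The integers in [98879, 99028] that are palindromes (in base 10): 98889, 98989.
2 qualify.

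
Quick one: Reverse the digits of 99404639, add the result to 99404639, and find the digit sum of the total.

Reversal of 99404639 is 93640499; 99404639 + 93640499 = 193045138.
Digit sum of 193045138: 1+9+3+0+4+5+1+3+8 = 34.

34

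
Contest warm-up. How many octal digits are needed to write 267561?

267561 in base 8 is 1012451, which has 7 digits.

7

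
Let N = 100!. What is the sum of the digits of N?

100! = 93326215443944152681699238856266700490715968264381621468592963895217599993229915608941463976156518286253697920827223758251185210916864000000000000000000000000
Sum of its 158 digits: 648.

648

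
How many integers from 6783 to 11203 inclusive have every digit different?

1971

The integers in [6783, 11203] that have every digit different: 6783, 6784, 6785, 6789, 6790, 6791, …, 10986, 10987.
1971 qualify.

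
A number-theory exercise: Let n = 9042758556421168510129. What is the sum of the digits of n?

91

9+0+4+2+7+5+8+5+5+6+4+2+1+1+6+8+5+1+0+1+2+9 = 91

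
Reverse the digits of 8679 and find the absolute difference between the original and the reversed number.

1089

Reverse of 8679 is 9768.
|8679 − 9768| = 1089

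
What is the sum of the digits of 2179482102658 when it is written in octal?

2179482102658 in base 8 is 37556320325602.
Digit sum: 3+7+5+5+6+3+2+0+3+2+5+6+0+2 = 49.

49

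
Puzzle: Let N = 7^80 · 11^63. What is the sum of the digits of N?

635

7^80 · 11^63 = 16427911936530316415750074376984749693072220338266805289907790586716991537563685191973473546945124729928554441503484478981245591344931
Sum of its 134 digits: 635.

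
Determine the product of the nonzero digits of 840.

32

8×4 = 32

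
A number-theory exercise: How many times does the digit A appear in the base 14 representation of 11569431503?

2

11569431503 in base 14 is 7BA77B1A7.
The digit A appears 2 times.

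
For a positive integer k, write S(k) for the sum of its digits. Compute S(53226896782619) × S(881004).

S(53226896782619) = 5+3+2+2+6+8+9+6+7+8+2+6+1+9 = 74.
S(881004) = 8+8+1+0+0+4 = 21.
74 · 21 = 1554.

1554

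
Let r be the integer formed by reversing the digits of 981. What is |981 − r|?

792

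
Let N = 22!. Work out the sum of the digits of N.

22! = 1124000727777607680000
Sum of its 22 digits: 72.

72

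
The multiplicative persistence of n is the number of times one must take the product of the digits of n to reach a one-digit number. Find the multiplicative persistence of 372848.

2

372848 → 10752 → 0 (2 steps)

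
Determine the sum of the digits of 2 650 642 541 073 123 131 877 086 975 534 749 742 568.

177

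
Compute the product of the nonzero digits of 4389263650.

933120

4×3×8×9×2×6×3×6×5 = 933120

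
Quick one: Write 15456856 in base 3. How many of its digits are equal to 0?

6

15456856 in base 3 is 1002002021211011.
The digit 0 appears 6 times.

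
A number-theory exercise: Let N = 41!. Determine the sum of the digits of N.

41! = 33452526613163807108170062053440751665152000000000
Sum of its 50 digits: 144.

144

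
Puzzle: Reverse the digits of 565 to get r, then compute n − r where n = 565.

0

Reverse of 565 is 565.
565 − 565 = 0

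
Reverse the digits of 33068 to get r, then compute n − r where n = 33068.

-52965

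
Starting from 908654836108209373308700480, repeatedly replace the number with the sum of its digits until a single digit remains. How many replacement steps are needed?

908654836108209373308700480 → 112 → 4 (2 steps)

2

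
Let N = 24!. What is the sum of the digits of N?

24! = 620448401733239439360000
Sum of its 24 digits: 81.

81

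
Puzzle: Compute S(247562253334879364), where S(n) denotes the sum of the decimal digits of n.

83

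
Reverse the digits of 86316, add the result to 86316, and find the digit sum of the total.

30

Reversal of 86316 is 61368; 86316 + 61368 = 147684.
Digit sum of 147684: 1+4+7+6+8+4 = 30.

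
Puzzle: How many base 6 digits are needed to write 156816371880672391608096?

30

156816371880672391608096 in base 6 is 413114531353542322454502254120, which has 30 digits.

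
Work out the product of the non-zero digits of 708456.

7×8×4×5×6 = 6720

6720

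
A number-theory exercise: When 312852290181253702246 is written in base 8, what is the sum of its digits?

87

312852290181253702246 in base 8 is 41726624705557503421146.
Digit sum: 4+1+7+2+6+6+2+4+7+0+5+5+5+7+5+0+3+4+2+1+1+4+6 = 87.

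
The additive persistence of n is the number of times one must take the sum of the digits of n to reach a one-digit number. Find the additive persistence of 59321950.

59321950 → 34 → 7 (2 steps)

2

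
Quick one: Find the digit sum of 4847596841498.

4+8+4+7+5+9+6+8+4+1+4+9+8 = 77

77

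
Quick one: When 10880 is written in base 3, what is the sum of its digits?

14

10880 in base 3 is 112220222.
Digit sum: 1+1+2+2+2+0+2+2+2 = 14.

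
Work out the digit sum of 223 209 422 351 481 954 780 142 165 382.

113

2+2+3+2+0+9+4+2+2+3+5+1+4+8+1+9+5+4+7+8+0+1+4+2+1+6+5+3+8+2 = 113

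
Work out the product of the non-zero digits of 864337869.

8×6×4×3×3×7×8×6×9 = 5225472

5225472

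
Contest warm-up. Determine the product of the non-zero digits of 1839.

1×8×3×9 = 216

216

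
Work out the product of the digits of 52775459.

441000

5×2×7×7×5×4×5×9 = 441000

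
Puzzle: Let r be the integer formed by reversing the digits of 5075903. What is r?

Reversing 5075903 gives 3095705.

3095705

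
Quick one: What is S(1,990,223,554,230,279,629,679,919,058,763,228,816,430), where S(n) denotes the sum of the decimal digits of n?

184

1+9+9+0+2+2+3+5+5+4+2+3+0+2+7+9+6+2+9+6+7+9+9+1+9+0+5+8+7+6+3+2+2+8+8+1+6+4+3+0 = 184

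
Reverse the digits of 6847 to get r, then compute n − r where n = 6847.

-639

Reverse of 6847 is 7486.
6847 − 7486 = -639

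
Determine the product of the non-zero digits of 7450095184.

201600

7×4×5×9×5×1×8×4 = 201600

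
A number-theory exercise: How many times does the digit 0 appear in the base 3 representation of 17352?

3

17352 in base 3 is 212210200.
The digit 0 appears 3 times.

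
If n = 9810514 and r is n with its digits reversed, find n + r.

13960703

Reverse of 9810514 is 4150189.
9810514 + 4150189 = 13960703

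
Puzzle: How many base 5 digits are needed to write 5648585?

10

5648585 in base 5 is 2421223320, which has 10 digits.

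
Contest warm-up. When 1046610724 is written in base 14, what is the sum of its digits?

55

1046610724 in base 14 is 9D001C8C.
Digit sum: 9+13+0+0+1+12+8+12 = 55.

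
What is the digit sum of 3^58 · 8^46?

279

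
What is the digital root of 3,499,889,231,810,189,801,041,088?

5

3+4+9+9+8+8+9+2+3+1+8+1+0+1+8+9+8+0+1+0+4+1+0+8+8 = 113
1+1+3 = 5
(Equivalently, 3,499,889,231,810,189,801,041,088 mod 9 = 5.)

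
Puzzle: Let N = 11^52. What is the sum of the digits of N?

223

11^52 = 1420429319844313329730664601483335671261683881745483121
Sum of its 55 digits: 223.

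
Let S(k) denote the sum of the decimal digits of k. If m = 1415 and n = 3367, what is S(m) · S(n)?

209

S(1415) = 1+4+1+5 = 11.
S(3367) = 3+3+6+7 = 19.
11 · 19 = 209.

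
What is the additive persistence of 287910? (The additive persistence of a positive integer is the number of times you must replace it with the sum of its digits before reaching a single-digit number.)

287910 → 27 → 9 (2 steps)

2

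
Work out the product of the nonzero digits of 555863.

18000

5×5×5×8×6×3 = 18000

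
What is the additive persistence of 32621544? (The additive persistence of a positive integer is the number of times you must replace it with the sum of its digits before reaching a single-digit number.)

2

32621544 → 27 → 9 (2 steps)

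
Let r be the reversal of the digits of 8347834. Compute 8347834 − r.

3960396

Reverse of 8347834 is 4387438.
8347834 − 4387438 = 3960396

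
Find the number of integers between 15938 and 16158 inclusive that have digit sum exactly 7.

1

The integers in [15938, 16158] that have digit sum exactly 7: 16000.
1 qualifies.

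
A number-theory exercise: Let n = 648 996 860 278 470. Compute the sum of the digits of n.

84

6+4+8+9+9+6+8+6+0+2+7+8+4+7+0 = 84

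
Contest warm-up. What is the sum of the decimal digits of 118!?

756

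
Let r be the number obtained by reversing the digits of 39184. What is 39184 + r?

87377

Reverse of 39184 is 48193.
39184 + 48193 = 87377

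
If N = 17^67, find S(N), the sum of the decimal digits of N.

17^67 = 27547217140113004110781593006840291996645123360044229169316532090500266429898209073
Sum of its 83 digits: 314.

314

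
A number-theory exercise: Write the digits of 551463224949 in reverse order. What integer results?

949422364155

Reversing 551463224949 gives 949422364155.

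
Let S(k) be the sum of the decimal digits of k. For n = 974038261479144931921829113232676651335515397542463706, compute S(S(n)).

First digit sum: 234.
2+3+4 = 9.

9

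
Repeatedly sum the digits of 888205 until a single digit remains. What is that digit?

8+8+8+2+0+5 = 31
3+1 = 4
(Equivalently, 888205 mod 9 = 4.)

4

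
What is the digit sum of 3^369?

846

3^369 = 114220219797390847899906202998097281809766047839867909377926728683532170004744748760786908415054958712233968343623880641606846470896870766022746624908343018751468146732900873283
Sum of its 177 digits: 846.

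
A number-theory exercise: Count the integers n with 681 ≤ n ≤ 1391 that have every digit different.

393

The integers in [681, 1391] that have every digit different: 681, 682, 683, 684, 685, 687, …, 1389, 1390.
393 qualify.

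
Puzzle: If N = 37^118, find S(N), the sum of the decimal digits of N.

847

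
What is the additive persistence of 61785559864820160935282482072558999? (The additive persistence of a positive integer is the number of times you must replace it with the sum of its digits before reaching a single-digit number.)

3

61785559864820160935282482072558999 → 178 → 16 → 7 (3 steps)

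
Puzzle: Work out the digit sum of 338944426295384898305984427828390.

3+3+8+9+4+4+4+2+6+2+9+5+3+8+4+8+9+8+3+0+5+9+8+4+4+2+7+8+2+8+3+9+0 = 171

171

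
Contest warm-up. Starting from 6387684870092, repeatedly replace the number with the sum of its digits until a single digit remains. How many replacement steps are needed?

6387684870092 → 68 → 14 → 5 (3 steps)

3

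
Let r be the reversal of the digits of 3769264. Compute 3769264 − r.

Reverse of 3769264 is 4629673.
3769264 − 4629673 = -860409

-860409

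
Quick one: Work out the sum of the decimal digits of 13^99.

532

13^99 = 190718085458920964116236375748835779710674959067303165370168392262012207679844273858329666379998629245551661077
Sum of its 111 digits: 532.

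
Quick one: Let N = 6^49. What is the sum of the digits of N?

162

6^49 = 134713546244127343440523266742756048896
Sum of its 39 digits: 162.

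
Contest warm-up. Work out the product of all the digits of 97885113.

60480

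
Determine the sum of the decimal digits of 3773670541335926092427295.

111

3+7+7+3+6+7+0+5+4+1+3+3+5+9+2+6+0+9+2+4+2+7+2+9+5 = 111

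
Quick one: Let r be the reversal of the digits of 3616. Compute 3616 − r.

Reverse of 3616 is 6163.
3616 − 6163 = -2547

-2547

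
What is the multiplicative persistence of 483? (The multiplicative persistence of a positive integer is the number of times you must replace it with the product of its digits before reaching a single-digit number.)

4

483 → 96 → 54 → 20 → 0 (4 steps)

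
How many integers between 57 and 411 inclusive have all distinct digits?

The integers in [57, 411] that have all distinct digits: 57, 58, 59, 60, 61, 62, …, 409, 410.
264 qualify.

264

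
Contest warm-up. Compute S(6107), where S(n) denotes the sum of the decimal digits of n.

6+1+0+7 = 14

14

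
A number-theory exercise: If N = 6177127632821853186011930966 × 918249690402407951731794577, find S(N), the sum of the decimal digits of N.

233

6177127632821853186011930966 × 918249690402407951731794577 = 5672145536414825791590678737572662910195214004217171382
Sum of its 55 digits: 233.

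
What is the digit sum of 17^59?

332

17^59 = 3948992976476546055807962117305548095339102740462421587418915544041816753
Sum of its 73 digits: 332.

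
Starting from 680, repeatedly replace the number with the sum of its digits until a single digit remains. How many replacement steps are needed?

2

680 → 14 → 5 (2 steps)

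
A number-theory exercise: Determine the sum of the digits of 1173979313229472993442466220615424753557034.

1+1+7+3+9+7+9+3+1+3+2+2+9+4+7+2+9+9+3+4+4+2+4+6+6+2+2+0+6+1+5+4+2+4+7+5+3+5+5+7+0+3+4 = 182

182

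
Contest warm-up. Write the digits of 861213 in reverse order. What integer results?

312168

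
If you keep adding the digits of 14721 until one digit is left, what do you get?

1+4+7+2+1 = 15
1+5 = 6

6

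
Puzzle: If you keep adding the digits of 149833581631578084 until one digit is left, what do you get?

1+4+9+8+3+3+5+8+1+6+3+1+5+7+8+0+8+4 = 84
8+4 = 12
1+2 = 3

3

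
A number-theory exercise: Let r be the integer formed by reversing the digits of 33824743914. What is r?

41934742833

Reversing 33824743914 gives 41934742833.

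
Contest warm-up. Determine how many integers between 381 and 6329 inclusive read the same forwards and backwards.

115

The integers in [381, 6329] that read the same forwards and backwards: 383, 393, 404, 414, 424, 434, …, 6116, 6226.
115 qualify.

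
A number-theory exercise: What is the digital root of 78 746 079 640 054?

4

7+8+7+4+6+0+7+9+6+4+0+0+5+4 = 67
6+7 = 13
1+3 = 4
(Equivalently, 78 746 079 640 054 mod 9 = 4.)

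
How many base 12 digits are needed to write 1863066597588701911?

17

1863066597588701911 in base 12 is A0B0B39820131B647, which has 17 digits.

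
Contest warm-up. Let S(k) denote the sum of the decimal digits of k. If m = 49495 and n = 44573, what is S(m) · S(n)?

S(49495) = 4+9+4+9+5 = 31.
S(44573) = 4+4+5+7+3 = 23.
31 · 23 = 713.

713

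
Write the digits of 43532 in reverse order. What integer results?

23534

Reversing 43532 gives 23534.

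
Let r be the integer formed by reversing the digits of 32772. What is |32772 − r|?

5049

Reverse of 32772 is 27723.
|32772 − 27723| = 5049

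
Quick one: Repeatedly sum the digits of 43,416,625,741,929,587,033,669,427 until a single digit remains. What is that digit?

4+3+4+1+6+6+2+5+7+4+1+9+2+9+5+8+7+0+3+3+6+6+9+4+2+7 = 123
1+2+3 = 6
(Equivalently, 43,416,625,741,929,587,033,669,427 mod 9 = 6.)

6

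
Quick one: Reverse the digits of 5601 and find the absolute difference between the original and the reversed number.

4536

Reverse of 5601 is 1065.
|5601 − 1065| = 4536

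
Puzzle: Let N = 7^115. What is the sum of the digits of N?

7^115 = 15355876181909280421724151687580911741041895655149613132104515881830657073678671819100413262089943
Sum of its 98 digits: 412.

412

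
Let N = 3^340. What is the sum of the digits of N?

3^340 = 1664280806589814803858571371708626691451909331385734291010900950997276297957762658553727546535190828834204613885667545045874010453464713005017905547836267732294801
Sum of its 163 digits: 738.

738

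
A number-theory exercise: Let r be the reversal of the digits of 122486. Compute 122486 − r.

-561735

Reverse of 122486 is 684221.
122486 − 684221 = -561735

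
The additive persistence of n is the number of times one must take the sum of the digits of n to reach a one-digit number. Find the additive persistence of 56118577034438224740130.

3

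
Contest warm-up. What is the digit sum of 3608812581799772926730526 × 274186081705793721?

3608812581799772926730526 × 274186081705793721 = 989486181414248925970221677920804309827246
Sum of its 42 digits: 198.

198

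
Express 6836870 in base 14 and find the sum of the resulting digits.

6836870 in base 14 is C9D7DC.
Digit sum: 12+9+13+7+13+12 = 66.

66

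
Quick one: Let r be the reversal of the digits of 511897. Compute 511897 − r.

-286218

Reverse of 511897 is 798115.
511897 − 798115 = -286218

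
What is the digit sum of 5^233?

5^233 = 7244543263061369894007295432710233424546024958511310551666091911948401054874276091791625161568766479563161951437502263724706186298618604268995113670825958251953125
Sum of its 163 digits: 704.

704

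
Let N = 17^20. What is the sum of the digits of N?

17^20 = 4064231406647572522401601
Sum of its 25 digits: 82.

82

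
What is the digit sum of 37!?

37! = 13763753091226345046315979581580902400000000
Sum of its 44 digits: 153.

153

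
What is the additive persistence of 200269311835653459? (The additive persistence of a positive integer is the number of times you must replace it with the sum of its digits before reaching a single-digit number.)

200269311835653459 → 72 → 9 (2 steps)

2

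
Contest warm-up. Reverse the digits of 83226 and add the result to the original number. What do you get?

Reverse of 83226 is 62238.
83226 + 62238 = 145464

145464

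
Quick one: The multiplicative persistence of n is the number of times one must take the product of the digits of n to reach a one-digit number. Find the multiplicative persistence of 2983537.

2983537 → 45360 → 0 (2 steps)

2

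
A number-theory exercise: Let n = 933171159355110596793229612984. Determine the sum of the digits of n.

136

9+3+3+1+7+1+1+5+9+3+5+5+1+1+0+5+9+6+7+9+3+2+2+9+6+1+2+9+8+4 = 136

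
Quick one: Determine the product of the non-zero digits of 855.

8×5×5 = 200

200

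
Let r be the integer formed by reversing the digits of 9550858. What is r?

8580559

Reversing 9550858 gives 8580559.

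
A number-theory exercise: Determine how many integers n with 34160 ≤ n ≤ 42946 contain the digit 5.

The integers in [34160, 42946] that contain the digit 5: 34165, 34175, 34185, 34195, 34205, 34215, …, 42935, 42945.
3120 qualify.

3120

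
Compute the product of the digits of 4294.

4×2×9×4 = 288

288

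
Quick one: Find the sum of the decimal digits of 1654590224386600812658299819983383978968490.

223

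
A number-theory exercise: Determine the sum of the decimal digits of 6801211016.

6+8+0+1+2+1+1+0+1+6 = 26

26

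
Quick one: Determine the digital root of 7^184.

7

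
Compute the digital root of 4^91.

The digital root of n equals n mod 9 (or 9 when 9 | n), so we need 4^91 mod 9.
4^91 ≡ 4 (mod 9), so the digital root is 4.

4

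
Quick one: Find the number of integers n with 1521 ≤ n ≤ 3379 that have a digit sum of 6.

The integers in [1521, 3379] that have a digit sum of 6: 2004, 2013, 2022, 2031, 2040, 2103, …, 3210, 3300.
25 qualify.

25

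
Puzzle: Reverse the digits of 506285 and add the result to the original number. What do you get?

Reverse of 506285 is 582605.
506285 + 582605 = 1088890

1088890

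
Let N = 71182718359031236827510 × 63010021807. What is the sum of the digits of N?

171

71182718359031236827510 × 63010021807 = 4485224636084097487895586597510570
Sum of its 34 digits: 171.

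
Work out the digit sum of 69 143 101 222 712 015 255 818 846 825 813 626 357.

150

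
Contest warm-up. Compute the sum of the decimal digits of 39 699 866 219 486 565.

102

3+9+6+9+9+8+6+6+2+1+9+4+8+6+5+6+5 = 102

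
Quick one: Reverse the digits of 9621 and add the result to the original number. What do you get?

Reverse of 9621 is 1269.
9621 + 1269 = 10890

10890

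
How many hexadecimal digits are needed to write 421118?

421118 in base 16 is 66CFE, which has 5 digits.

5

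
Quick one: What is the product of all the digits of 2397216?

2×3×9×7×2×1×6 = 4536

4536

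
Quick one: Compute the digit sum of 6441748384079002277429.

98

6+4+4+1+7+4+8+3+8+4+0+7+9+0+0+2+2+7+7+4+2+9 = 98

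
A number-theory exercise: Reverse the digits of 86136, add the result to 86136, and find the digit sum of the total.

21

Reversal of 86136 is 63168; 86136 + 63168 = 149304.
Digit sum of 149304: 1+4+9+3+0+4 = 21.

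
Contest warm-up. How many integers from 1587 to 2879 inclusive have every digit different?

The integers in [1587, 2879] that have every digit different: 1587, 1589, 1590, 1592, 1593, 1594, …, 2876, 2879.
674 qualify.

674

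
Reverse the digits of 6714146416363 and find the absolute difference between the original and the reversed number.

3078000002187

Reverse of 6714146416363 is 3636146414176.
|6714146416363 − 3636146414176| = 3078000002187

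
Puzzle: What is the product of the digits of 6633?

324

6×6×3×3 = 324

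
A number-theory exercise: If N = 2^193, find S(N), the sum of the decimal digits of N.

2^193 = 12554203470773361527671578846415332832204710888928069025792
Sum of its 59 digits: 254.

254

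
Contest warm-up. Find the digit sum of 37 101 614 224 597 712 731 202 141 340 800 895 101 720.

3+7+1+0+1+6+1+4+2+2+4+5+9+7+7+1+2+7+3+1+2+0+2+1+4+1+3+4+0+8+0+0+8+9+5+1+0+1+7+2+0 = 131

131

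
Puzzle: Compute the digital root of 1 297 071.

9

1+2+9+7+0+7+1 = 27
2+7 = 9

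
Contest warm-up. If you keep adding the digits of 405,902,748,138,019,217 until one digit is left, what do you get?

8

4+0+5+9+0+2+7+4+8+1+3+8+0+1+9+2+1+7 = 71
7+1 = 8
(Equivalently, 405,902,748,138,019,217 mod 9 = 8.)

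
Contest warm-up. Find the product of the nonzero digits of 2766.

504

2×7×6×6 = 504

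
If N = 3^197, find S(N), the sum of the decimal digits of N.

3^197 = 9837555143550917382917826742065912104786424172347944295354628212558981144492673444236470334963
Sum of its 94 digits: 423.

423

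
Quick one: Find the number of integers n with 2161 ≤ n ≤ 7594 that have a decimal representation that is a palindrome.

54

The integers in [2161, 7594] that have a decimal representation that is a palindrome: 2222, 2332, 2442, 2552, 2662, 2772, …, 7447, 7557.
54 qualify.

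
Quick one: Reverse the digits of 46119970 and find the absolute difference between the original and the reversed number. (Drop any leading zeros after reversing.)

Reverse of 46119970 is 7991164.
|46119970 − 7991164| = 38128806

38128806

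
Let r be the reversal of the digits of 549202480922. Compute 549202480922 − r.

Reverse of 549202480922 is 229084202945.
549202480922 − 229084202945 = 320118277977

320118277977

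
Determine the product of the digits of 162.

12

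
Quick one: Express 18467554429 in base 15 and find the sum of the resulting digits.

51

18467554429 in base 15 is 731462EA4.
Digit sum: 7+3+1+4+6+2+14+10+4 = 51.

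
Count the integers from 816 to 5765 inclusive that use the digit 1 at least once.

The integers in [816, 5765] that use the digit 1 at least once: 816, 817, 818, 819, 821, 831, …, 5751, 5761.
2074 qualify.

2074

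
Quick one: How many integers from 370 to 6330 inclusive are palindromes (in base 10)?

The integers in [370, 6330] that are palindromes (in base 10): 373, 383, 393, 404, 414, 424, …, 6116, 6226.
116 qualify.

116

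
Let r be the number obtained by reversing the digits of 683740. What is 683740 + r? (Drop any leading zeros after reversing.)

731126

Reverse of 683740 is 47386.
683740 + 47386 = 731126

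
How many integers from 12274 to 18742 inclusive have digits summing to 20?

The integers in [12274, 18742] that have digits summing to 20: 12278, 12287, 12296, 12359, 12368, 12377, …, 18731, 18740.
484 qualify.

484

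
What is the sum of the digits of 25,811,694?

2+5+8+1+1+6+9+4 = 36

36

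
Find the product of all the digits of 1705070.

1×7×0×5×0×7×0 = 0

0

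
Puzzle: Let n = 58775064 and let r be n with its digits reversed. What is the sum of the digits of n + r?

Reversal of 58775064 is 46057785; 58775064 + 46057785 = 104832849.
Digit sum of 104832849: 1+0+4+8+3+2+8+4+9 = 39.

39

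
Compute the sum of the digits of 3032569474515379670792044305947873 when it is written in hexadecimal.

248

3032569474515379670792044305947873 in base 16 is 958468738A0BF5EC7898DDEF9CE1.
Digit sum: 9+5+8+4+6+8+7+3+8+10+0+11+15+5+14+12+7+8+9+8+13+13+14+15+9+12+14+1 = 248.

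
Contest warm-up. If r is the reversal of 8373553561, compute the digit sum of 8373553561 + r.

38

Reversal of 8373553561 is 1653553738; 8373553561 + 1653553738 = 10027107299.
Digit sum of 10027107299: 1+0+0+2+7+1+0+7+2+9+9 = 38.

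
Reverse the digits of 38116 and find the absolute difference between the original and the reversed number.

23067

Reverse of 38116 is 61183.
|38116 − 61183| = 23067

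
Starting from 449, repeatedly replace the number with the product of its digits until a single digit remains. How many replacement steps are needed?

449 → 144 → 16 → 6 (3 steps)

3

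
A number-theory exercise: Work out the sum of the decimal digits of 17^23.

143

17^23 = 19967568900859523802559065713
Sum of its 29 digits: 143.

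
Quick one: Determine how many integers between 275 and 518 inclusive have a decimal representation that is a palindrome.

24

The integers in [275, 518] that have a decimal representation that is a palindrome: 282, 292, 303, 313, 323, 333, …, 505, 515.
24 qualify.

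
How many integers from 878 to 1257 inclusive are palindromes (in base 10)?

16

The integers in [878, 1257] that are palindromes (in base 10): 878, 888, 898, 909, 919, 929, …, 1111, 1221.
16 qualify.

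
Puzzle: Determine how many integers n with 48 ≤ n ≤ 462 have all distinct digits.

306

The integers in [48, 462] that have all distinct digits: 48, 49, 50, 51, 52, 53, …, 461, 462.
306 qualify.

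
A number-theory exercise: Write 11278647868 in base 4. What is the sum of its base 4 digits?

19

11278647868 in base 4 is 22200100220020330.
Digit sum: 2+2+2+0+0+1+0+0+2+2+0+0+2+0+3+3+0 = 19.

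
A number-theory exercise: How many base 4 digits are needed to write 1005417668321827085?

1005417668321827085 in base 4 is 313303331200223123032111210031, which has 30 digits.

30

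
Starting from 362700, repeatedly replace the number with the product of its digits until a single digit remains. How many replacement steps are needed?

362700 → 0 (1 step)

1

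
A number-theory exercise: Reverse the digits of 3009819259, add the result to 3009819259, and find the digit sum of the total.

Reversal of 3009819259 is 9529189003; 3009819259 + 9529189003 = 12539008262.
Digit sum of 12539008262: 1+2+5+3+9+0+0+8+2+6+2 = 38.

38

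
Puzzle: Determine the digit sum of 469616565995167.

4+6+9+6+1+6+5+6+5+9+9+5+1+6+7 = 85

85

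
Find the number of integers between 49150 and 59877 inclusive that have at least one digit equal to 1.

The integers in [49150, 59877] that have at least one digit equal to 1: 49150, 49151, 49152, 49153, 49154, 49155, …, 59861, 59871.
3620 qualify.

3620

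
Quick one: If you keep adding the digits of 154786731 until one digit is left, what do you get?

1+5+4+7+8+6+7+3+1 = 42
4+2 = 6

6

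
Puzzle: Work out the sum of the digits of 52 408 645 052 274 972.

72

5+2+4+0+8+6+4+5+0+5+2+2+7+4+9+7+2 = 72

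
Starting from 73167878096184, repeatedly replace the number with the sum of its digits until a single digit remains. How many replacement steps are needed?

73167878096184 → 75 → 12 → 3 (3 steps)

3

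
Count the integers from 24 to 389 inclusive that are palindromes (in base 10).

The integers in [24, 389] that are palindromes (in base 10): 33, 44, 55, 66, 77, 88, …, 373, 383.
36 qualify.

36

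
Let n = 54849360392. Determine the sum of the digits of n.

5+4+8+4+9+3+6+0+3+9+2 = 53

53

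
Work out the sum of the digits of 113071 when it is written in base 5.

15

113071 in base 5 is 12104241.
Digit sum: 1+2+1+0+4+2+4+1 = 15.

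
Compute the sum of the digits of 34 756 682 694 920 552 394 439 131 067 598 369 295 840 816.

216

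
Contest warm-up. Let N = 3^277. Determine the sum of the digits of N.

3^277 = 1454077510067338869372316944847370699315973030897976908309312512336980481738317971337352174999857054574561953999845406588476984323763
Sum of its 133 digits: 657.

657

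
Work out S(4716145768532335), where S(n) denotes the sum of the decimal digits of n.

70

4+7+1+6+1+4+5+7+6+8+5+3+2+3+3+5 = 70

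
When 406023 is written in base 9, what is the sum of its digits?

39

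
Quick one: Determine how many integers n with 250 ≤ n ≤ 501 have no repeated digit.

185

The integers in [250, 501] that have no repeated digit: 250, 251, 253, 254, 256, 257, …, 498, 501.
185 qualify.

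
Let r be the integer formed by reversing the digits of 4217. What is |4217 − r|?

2907

Reverse of 4217 is 7124.
|4217 − 7124| = 2907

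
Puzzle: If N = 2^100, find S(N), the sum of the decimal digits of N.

115

2^100 = 1267650600228229401496703205376
Sum of its 31 digits: 115.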